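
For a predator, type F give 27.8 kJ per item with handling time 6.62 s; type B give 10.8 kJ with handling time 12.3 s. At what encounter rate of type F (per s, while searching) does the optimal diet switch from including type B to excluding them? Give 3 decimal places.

Drop type B once their profitability E₂/h₂ falls below the rate achievable on type F alone: E₂/h₂ = λE₁/(1 + λh₁).
Solve for λ: λE₁h₂ = E₂(1 + λh₁) → λ(E₁h₂ − E₂h₁) = E₂ → λ = E₂/(E₁h₂ − E₂h₁).
λ = 10.8/(27.8×12.3 − 10.8×6.62) = 10.8/270.4 = 0.03993 per s.

0.040 per s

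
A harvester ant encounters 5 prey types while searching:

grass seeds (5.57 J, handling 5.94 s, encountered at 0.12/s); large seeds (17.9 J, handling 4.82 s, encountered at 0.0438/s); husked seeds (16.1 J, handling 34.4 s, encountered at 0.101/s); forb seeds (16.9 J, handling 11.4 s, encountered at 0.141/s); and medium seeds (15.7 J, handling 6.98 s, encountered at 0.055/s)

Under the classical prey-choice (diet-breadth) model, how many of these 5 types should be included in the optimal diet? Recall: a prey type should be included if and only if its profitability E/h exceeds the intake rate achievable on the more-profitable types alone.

3

Profitabilities (E/h, J/s): large seeds 3.71, medium seeds 2.25, forb seeds 1.48, grass seeds 0.938, husked seeds 0.468. Add prey in this order while the next type's profitability exceeds the intake rate on those already taken.
Rate on top 1: 0.6474. medium seeds: 2.25 > 0.6474 → include.
Rate on top 2: 1.033. forb seeds: 1.48 > 1.033 → include.
Rate on top 3: 1.259. grass seeds: 0.938 < 1.259 → exclude; stop.
Optimal diet: large seeds, medium seeds, forb seeds — 3 of 5 types.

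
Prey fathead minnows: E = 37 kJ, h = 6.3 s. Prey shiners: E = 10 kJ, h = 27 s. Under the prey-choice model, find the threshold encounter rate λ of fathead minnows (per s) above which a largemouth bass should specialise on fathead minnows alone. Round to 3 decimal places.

0.011 per s

The zero-one rule: include shiners iff E₂/h₂ > λE₁/(1+λh₁). Equality gives the switch point.
λE₁h₂ = E₂ + λE₂h₁ ⇒ λ = E₂/(E₁h₂ − E₂h₁) = 10/(999 − 63) = 0.01068 per s.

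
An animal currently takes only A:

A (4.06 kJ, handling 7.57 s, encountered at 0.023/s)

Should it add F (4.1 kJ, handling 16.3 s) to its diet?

Current rate: (0.023×4.06)/(1 + 0.023×7.57) = 0.07953 kJ/s.
Profitability of F: 4.1/16.3 = 0.2515 kJ/s.
0.2515 > 0.07953, so adding F raises the average — include it.

Yes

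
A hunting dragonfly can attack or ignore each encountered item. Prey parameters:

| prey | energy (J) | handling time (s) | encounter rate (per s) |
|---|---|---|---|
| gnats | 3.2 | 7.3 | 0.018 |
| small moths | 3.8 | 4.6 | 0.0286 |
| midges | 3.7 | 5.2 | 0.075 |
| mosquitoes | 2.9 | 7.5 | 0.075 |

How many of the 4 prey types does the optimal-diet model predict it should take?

E/h in descending order: small moths 0.826, midges 0.712, gnats 0.438, mosquitoes 0.387 J/s. The optimal diet is the largest prefix of this list for which every included type satisfies E_i/h_i > R on the types above it.
Rate on top 1: 0.09604. midges: 0.712 > 0.09604 → include.
Rate on top 2: 0.2538. gnats: 0.438 > 0.2538 → include.
Rate on top 3: 0.2685. mosquitoes: 0.387 > 0.2685 → include.
Optimal diet: small moths, midges, gnats, mosquitoes — 4 of 4 types.

4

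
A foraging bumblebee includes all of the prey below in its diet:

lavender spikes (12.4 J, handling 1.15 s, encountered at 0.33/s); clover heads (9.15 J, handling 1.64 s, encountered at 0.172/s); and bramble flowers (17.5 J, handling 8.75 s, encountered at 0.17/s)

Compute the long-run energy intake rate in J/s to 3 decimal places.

Energy encountered per unit search time: 0.33×12.4 + 0.172×9.15 + 0.17×17.5 = 8.641 J/s.
Handling time per unit search time: 0.33×1.15 + 0.172×1.64 + 0.17×8.75 = 2.149.
Rate = 8.641/(1 + 2.149) = 2.744 J/s.

2.744 J/s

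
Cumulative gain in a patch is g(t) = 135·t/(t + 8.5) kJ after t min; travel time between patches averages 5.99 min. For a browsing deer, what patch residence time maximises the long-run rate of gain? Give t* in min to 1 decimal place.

Maximise g(t)/(T+t): set derivative to zero → g'(t)(T+t) = g(t).
g'(t) = 135·8.5/(t + 8.5)². Setting 135·8.5/(t+8.5)² = 135t/[(t+8.5)(5.99+t)] gives 8.5(5.99+t) = t(t+8.5), so t² = 8.5×5.99 = 50.91.
t* = √50.91 = 7.135 min.

7.1 min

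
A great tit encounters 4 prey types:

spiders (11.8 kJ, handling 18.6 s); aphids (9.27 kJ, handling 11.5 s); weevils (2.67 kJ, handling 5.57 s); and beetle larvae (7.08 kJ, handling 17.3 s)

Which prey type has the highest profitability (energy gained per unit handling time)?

In descending order of E/h:
aphids: 9.27/11.5 = 0.806 kJ/s
spiders: 11.8/18.6 = 0.634 kJ/s
weevils: 2.67/5.57 = 0.479 kJ/s
beetle larvae: 7.08/17.3 = 0.409 kJ/s

aphids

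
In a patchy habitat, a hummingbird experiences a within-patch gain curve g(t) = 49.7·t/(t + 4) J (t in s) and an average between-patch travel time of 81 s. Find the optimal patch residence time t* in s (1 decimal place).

Maximise g(t)/(T+t): set derivative to zero → g'(t)(T+t) = g(t).
g'(t) = 49.7·4/(t + 4)². Setting 49.7·4/(t+4)² = 49.7t/[(t+4)(81+t)] gives 4(81+t) = t(t+4), so t² = 4×81 = 324.
t* = √324 = 18 s.

18.0 s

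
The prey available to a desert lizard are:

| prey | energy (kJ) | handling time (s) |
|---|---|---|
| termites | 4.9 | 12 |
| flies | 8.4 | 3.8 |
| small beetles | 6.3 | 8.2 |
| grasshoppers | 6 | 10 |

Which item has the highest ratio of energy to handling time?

flies

Profitability E/h (kJ/s): termites = 4.9/12 = 0.408, flies = 8.4/3.8 = 2.21, small beetles = 6.3/8.2 = 0.768, grasshoppers = 6/10 = 0.6.
Ranked: flies > small beetles > grasshoppers > termites.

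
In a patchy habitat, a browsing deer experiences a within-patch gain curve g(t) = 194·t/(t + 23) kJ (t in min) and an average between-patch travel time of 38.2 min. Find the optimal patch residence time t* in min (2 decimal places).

Maximise g(t)/(T+t): set derivative to zero → g'(t)(T+t) = g(t).
g'(t) = 194·23/(t + 23)². Setting 194·23/(t+23)² = 194t/[(t+23)(38.2+t)] gives 23(38.2+t) = t(t+23), so t² = 23×38.2 = 878.6.
t* = √878.6 = 29.64 min.

29.64 min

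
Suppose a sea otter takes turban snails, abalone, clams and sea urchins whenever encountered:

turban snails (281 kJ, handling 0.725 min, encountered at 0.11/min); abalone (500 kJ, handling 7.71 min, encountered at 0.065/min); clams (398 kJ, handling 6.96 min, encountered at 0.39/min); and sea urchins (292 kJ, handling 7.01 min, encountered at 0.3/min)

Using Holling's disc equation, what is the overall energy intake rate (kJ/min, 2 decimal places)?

R = Σλ_iE_i / (1 + Σλ_ih_i)
Numerator: 0.11×281 + 0.065×500 + 0.39×398 + 0.3×292 = 306.2
Denominator: 1 + 0.11×0.725 + 0.065×7.71 + 0.39×6.96 + 0.3×7.01 = 6.398
R = 306.2/6.398 = 47.86 kJ/min

47.86 kJ/min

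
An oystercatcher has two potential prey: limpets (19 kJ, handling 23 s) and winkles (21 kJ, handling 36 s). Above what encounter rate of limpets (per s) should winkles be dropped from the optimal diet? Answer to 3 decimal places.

0.104 per s

Drop winkles once their profitability E₂/h₂ falls below the rate achievable on limpets alone: E₂/h₂ = λE₁/(1 + λh₁).
Solve for λ: λE₁h₂ = E₂(1 + λh₁) → λ(E₁h₂ − E₂h₁) = E₂ → λ = E₂/(E₁h₂ − E₂h₁).
λ = 21/(19×36 − 21×23) = 21/201 = 0.1045 per s.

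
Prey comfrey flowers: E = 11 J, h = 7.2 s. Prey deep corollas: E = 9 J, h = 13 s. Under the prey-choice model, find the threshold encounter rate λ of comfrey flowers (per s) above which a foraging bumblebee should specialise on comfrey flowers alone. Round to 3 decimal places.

0.115 per s

Drop deep corollas once their profitability E₂/h₂ falls below the rate achievable on comfrey flowers alone: E₂/h₂ = λE₁/(1 + λh₁).
Solve for λ: λE₁h₂ = E₂(1 + λh₁) → λ(E₁h₂ − E₂h₁) = E₂ → λ = E₂/(E₁h₂ − E₂h₁).
λ = 9/(11×13 − 9×7.2) = 9/78.2 = 0.1151 per s.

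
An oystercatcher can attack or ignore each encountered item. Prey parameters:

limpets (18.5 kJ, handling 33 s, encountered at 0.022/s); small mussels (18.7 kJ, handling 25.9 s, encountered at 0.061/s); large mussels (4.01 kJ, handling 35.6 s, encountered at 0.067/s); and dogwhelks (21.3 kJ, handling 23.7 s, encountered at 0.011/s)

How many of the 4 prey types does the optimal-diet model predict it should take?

3

Profitabilities (E/h, kJ/s): dogwhelks 0.899, small mussels 0.722, limpets 0.561, large mussels 0.113. Add prey in this order while the next type's profitability exceeds the intake rate on those already taken.
Rate on top 1: 0.1858. small mussels: 0.722 > 0.1858 → include.
Rate on top 2: 0.4841. limpets: 0.561 > 0.4841 → include.
Rate on top 3: 0.4996. large mussels: 0.113 < 0.4996 → exclude; stop.
Optimal diet: dogwhelks, small mussels, limpets — 3 of 4 types.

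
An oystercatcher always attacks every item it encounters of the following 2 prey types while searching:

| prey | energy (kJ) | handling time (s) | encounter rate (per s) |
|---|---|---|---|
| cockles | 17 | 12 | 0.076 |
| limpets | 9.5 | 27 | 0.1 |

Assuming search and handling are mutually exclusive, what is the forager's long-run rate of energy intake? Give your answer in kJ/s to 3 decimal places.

R = (0.076×17 + 0.1×9.5) / (1 + 0.076×12 + 0.1×27) = 2.242/4.612 = 0.4861 kJ/s.

0.486 kJ/s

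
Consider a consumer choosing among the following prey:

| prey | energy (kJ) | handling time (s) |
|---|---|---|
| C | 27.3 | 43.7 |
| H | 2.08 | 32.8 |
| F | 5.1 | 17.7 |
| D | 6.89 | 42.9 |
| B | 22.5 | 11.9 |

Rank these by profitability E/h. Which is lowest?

H

Profitability E/h (kJ/s): C = 27.3/43.7 = 0.625, H = 2.08/32.8 = 0.0634, F = 5.1/17.7 = 0.288, D = 6.89/42.9 = 0.161, B = 22.5/11.9 = 1.89.
Ranked: B > C > F > D > H.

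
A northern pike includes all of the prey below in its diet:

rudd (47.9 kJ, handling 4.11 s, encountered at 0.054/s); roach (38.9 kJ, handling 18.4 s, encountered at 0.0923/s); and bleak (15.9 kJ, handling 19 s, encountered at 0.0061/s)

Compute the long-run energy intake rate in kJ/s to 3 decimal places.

R = Σλ_iE_i / (1 + Σλ_ih_i)
Numerator: 0.054×47.9 + 0.0923×38.9 + 0.0061×15.9 = 6.274
Denominator: 1 + 0.054×4.11 + 0.0923×18.4 + 0.0061×19 = 3.036
R = 6.274/3.036 = 2.066 kJ/s

2.066 kJ/s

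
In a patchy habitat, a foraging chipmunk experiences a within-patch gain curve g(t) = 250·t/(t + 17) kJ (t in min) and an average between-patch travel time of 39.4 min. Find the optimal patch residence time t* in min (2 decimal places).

25.88 min

Optimal t* satisfies g'(t*) = g(t*)/(T + t*).
g'(t) = 250·17/(t + 17)². Setting 250·17/(t+17)² = 250t/[(t+17)(39.4+t)] gives 17(39.4+t) = t(t+17), so t² = 17×39.4 = 669.8.
t* = √669.8 = 25.88 min.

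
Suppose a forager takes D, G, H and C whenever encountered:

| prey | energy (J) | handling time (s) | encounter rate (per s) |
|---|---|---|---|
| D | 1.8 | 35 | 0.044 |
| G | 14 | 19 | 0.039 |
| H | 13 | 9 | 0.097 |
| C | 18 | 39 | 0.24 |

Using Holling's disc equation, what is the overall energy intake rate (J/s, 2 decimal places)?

R = (0.044×1.8 + 0.039×14 + 0.097×13 + 0.24×18) / (1 + 0.044×35 + 0.039×19 + 0.097×9 + 0.24×39) = 6.206/13.51 = 0.4592 J/s.

0.46 J/s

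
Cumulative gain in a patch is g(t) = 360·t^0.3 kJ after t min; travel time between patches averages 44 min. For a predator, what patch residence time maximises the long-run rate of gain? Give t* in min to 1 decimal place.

Maximise g(t)/(T+t): set derivative to zero → g'(t)(T+t) = g(t).
g'(t) = 0.3·360·t^-0.7. Setting 0.3·360·t^-0.7 = 360·t^0.3/(44+t) gives 0.3(44+t) = t, so 0.70·t = 0.3×44.
t* = 0.3×44/0.70 = 18.86 min.

18.9 min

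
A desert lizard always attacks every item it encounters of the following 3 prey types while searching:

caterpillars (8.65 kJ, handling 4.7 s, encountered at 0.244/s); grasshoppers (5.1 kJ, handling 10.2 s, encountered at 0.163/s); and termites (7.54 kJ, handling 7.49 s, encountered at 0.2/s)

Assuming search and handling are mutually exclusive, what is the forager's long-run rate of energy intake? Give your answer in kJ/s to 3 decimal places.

0.838 kJ/s

Energy encountered per unit search time: 0.244×8.65 + 0.163×5.1 + 0.2×7.54 = 4.45 kJ/s.
Handling time per unit search time: 0.244×4.7 + 0.163×10.2 + 0.2×7.49 = 4.307.
Rate = 4.45/(1 + 4.307) = 0.8384 kJ/s.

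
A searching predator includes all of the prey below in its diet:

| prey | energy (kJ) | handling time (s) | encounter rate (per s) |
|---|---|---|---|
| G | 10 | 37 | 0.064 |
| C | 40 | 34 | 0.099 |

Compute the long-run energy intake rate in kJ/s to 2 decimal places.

R = (0.064×10 + 0.099×40) / (1 + 0.064×37 + 0.099×34) = 4.6/6.734 = 0.6831 kJ/s.

0.68 kJ/s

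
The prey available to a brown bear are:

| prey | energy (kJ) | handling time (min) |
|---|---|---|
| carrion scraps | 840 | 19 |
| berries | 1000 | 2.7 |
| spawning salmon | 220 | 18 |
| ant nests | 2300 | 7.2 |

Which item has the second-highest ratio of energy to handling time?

ant nests

Profitability E/h (kJ/min): carrion scraps = 840/19 = 44.2, berries = 1000/2.7 = 370, spawning salmon = 220/18 = 12.2, ant nests = 2300/7.2 = 319.
Ranked: berries > ant nests > carrion scraps > spawning salmon.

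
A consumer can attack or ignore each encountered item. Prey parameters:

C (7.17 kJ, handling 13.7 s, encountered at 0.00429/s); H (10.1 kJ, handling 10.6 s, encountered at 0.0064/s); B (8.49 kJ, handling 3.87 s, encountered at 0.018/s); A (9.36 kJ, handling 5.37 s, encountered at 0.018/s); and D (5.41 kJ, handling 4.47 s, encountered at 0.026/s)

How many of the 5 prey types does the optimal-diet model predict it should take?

E/h in descending order: B 2.19, A 1.74, D 1.21, H 0.953, C 0.523 kJ/s. The optimal diet is the largest prefix of this list for which every included type satisfies E_i/h_i > R on the types above it.
Rate on top 1: 0.1429. A: 1.74 > 0.1429 → include.
Rate on top 2: 0.2755. D: 1.21 > 0.2755 → include.
Rate on top 3: 0.3602. H: 0.953 > 0.3602 → include.
Rate on top 4: 0.39. C: 0.523 > 0.39 → include.
Optimal diet: B, A, D, H, C — 5 of 5 types.

5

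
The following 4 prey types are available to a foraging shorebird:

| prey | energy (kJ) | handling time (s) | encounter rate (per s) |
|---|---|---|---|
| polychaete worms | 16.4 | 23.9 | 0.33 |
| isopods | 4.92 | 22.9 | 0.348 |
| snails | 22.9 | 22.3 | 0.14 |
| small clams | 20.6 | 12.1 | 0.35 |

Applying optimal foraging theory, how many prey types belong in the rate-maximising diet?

1

Profitabilities (E/h, kJ/s): small clams 1.7, snails 1.03, polychaete worms 0.686, isopods 0.215. Add prey in this order while the next type's profitability exceeds the intake rate on those already taken.
Rate on top 1: 1.377. snails: 1.03 < 1.377 → exclude; stop.
Optimal diet: small clams — 1 of 4 types.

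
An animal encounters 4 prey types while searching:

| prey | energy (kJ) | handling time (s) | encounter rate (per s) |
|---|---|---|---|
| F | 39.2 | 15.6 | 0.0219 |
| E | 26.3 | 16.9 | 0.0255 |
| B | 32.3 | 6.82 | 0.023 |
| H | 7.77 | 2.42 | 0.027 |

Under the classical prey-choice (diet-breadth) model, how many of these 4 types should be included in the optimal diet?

4

Profitabilities (E/h, kJ/s): B 4.74, H 3.21, F 2.51, E 1.56. Add prey in this order while the next type's profitability exceeds the intake rate on those already taken.
Rate on top 1: 0.6422. H: 3.21 > 0.6422 → include.
Rate on top 2: 0.7795. F: 2.51 > 0.7795 → include.
Rate on top 3: 1.158. E: 1.56 > 1.158 → include.
Optimal diet: B, H, F, E — 4 of 4 types.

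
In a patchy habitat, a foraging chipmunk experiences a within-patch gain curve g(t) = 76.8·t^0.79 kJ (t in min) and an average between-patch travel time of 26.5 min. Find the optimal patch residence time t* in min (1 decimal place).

99.7 min

Maximise g(t)/(T+t): set derivative to zero → g'(t)(T+t) = g(t).
g'(t) = 0.79·76.8·t^-0.21. Setting 0.79·76.8·t^-0.21 = 76.8·t^0.79/(26.5+t) gives 0.79(26.5+t) = t, so 0.21·t = 0.79×26.5.
t* = 0.79×26.5/0.21 = 99.69 min.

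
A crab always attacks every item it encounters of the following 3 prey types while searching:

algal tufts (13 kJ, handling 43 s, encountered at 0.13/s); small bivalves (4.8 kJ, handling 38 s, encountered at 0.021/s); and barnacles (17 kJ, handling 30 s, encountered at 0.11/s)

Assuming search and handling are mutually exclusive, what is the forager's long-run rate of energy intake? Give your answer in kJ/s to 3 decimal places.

Energy encountered per unit search time: 0.13×13 + 0.021×4.8 + 0.11×17 = 3.661 kJ/s.
Handling time per unit search time: 0.13×43 + 0.021×38 + 0.11×30 = 9.688.
Rate = 3.661/(1 + 9.688) = 0.3425 kJ/s.

0.343 kJ/s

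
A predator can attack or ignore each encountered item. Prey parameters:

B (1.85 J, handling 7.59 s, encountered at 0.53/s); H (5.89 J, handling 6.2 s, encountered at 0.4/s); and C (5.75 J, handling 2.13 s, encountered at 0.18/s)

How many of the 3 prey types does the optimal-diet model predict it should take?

Rank by E/h (J/s): C 2.7, H 0.95, B 0.244. Include each in turn until the next type's E/h falls below the running intake rate.
Rate on top 1: 0.7482. H: 0.95 > 0.7482 → include.
Rate on top 2: 0.8777. B: 0.244 < 0.8777 → exclude; stop.
Optimal diet: C, H — 2 of 3 types.

2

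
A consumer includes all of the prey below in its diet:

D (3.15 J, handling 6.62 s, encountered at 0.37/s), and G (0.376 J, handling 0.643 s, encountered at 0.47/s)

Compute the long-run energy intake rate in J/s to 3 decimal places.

0.358 J/s

R = (0.37×3.15 + 0.47×0.376) / (1 + 0.37×6.62 + 0.47×0.643) = 1.342/3.752 = 0.3578 J/s.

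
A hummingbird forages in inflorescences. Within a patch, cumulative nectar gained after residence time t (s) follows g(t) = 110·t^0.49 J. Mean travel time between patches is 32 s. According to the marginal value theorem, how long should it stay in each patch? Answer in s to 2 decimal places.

30.75 s

By the marginal value theorem, leave when the instantaneous gain rate g'(t) equals the habitat-wide average g(t)/(T + t).
g'(t) = 0.49·110·t^-0.51. Setting 0.49·110·t^-0.51 = 110·t^0.49/(32+t) gives 0.49(32+t) = t, so 0.51·t = 0.49×32.
t* = 0.49×32/0.51 = 30.75 s.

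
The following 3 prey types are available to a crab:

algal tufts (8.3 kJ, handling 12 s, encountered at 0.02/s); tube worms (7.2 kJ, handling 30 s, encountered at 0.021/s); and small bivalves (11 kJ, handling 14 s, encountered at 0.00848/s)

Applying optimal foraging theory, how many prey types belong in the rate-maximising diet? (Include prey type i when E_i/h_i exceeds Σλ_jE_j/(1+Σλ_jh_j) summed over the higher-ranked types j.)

3

E/h in descending order: small bivalves 0.786, algal tufts 0.692, tube worms 0.24 kJ/s. The optimal diet is the largest prefix of this list for which every included type satisfies E_i/h_i > R on the types above it.
Rate on top 1: 0.08338. algal tufts: 0.692 > 0.08338 → include.
Rate on top 2: 0.1908. tube worms: 0.24 > 0.1908 → include.
Optimal diet: small bivalves, algal tufts, tube worms — 3 of 3 types.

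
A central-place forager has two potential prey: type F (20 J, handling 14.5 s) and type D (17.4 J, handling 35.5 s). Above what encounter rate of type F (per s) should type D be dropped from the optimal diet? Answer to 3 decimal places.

0.038 per s

The zero-one rule: include type D iff E₂/h₂ > λE₁/(1+λh₁). Equality gives the switch point.
λE₁h₂ = E₂ + λE₂h₁ ⇒ λ = E₂/(E₁h₂ − E₂h₁) = 17.4/(710 − 252.3) = 0.03802 per s.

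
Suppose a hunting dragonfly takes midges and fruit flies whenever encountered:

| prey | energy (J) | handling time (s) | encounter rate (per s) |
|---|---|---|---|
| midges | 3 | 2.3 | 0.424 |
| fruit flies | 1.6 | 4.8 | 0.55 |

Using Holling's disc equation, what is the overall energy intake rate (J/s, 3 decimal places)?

0.466 J/s

Energy encountered per unit search time: 0.424×3 + 0.55×1.6 = 2.152 J/s.
Handling time per unit search time: 0.424×2.3 + 0.55×4.8 = 3.615.
Rate = 2.152/(1 + 3.615) = 0.4663 J/s.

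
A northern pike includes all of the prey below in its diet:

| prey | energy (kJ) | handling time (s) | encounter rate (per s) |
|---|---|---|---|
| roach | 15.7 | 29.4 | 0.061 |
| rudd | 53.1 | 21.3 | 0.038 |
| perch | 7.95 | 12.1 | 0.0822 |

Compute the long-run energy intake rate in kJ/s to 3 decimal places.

0.789 kJ/s

R = Σλ_iE_i / (1 + Σλ_ih_i)
Numerator: 0.061×15.7 + 0.038×53.1 + 0.0822×7.95 = 3.629
Denominator: 1 + 0.061×29.4 + 0.038×21.3 + 0.0822×12.1 = 4.597
R = 3.629/4.597 = 0.7894 kJ/s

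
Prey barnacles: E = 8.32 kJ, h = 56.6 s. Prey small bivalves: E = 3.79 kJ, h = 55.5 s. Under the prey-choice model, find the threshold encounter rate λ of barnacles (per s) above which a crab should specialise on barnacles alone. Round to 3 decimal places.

The zero-one rule: include small bivalves iff E₂/h₂ > λE₁/(1+λh₁). Equality gives the switch point.
λE₁h₂ = E₂ + λE₂h₁ ⇒ λ = E₂/(E₁h₂ − E₂h₁) = 3.79/(461.8 − 214.5) = 0.01533 per s.

0.015 per s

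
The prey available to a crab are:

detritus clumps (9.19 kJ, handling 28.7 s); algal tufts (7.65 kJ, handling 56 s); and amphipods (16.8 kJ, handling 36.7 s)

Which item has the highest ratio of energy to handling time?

amphipods

In descending order of E/h:
amphipods: 16.8/36.7 = 0.458 kJ/s
detritus clumps: 9.19/28.7 = 0.32 kJ/s
algal tufts: 7.65/56 = 0.137 kJ/s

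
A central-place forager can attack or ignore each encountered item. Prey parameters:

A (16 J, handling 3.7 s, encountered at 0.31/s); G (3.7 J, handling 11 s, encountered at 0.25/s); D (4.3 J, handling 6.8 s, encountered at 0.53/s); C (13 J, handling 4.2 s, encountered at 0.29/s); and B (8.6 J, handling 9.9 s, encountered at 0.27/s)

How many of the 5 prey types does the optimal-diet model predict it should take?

2

Rank by E/h (J/s): A 4.32, C 3.1, B 0.869, D 0.632, G 0.336. Include each in turn until the next type's E/h falls below the running intake rate.
Rate on top 1: 2.31. C: 3.1 > 2.31 → include.
Rate on top 2: 2.594. B: 0.869 < 2.594 → exclude; stop.
Optimal diet: A, C — 2 of 5 types.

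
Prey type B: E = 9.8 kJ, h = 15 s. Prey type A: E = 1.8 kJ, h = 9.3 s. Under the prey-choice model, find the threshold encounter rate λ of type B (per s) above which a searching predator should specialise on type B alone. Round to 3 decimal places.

At the threshold, the rate on type B alone equals the profitability of type A: λ·9.8/(1 + λ·15) = 1.8/9.3 = 0.1935.
Rearranging, λ(9.8 − 0.1935×15) = 0.1935, so λ = 0.1935/6.897 = 0.02806 per s.

0.028 per s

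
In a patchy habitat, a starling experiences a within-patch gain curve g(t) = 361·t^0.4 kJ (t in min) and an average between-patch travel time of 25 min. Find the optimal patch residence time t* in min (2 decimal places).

16.67 min

By the marginal value theorem, leave when the instantaneous gain rate g'(t) equals the habitat-wide average g(t)/(T + t).
g'(t) = 0.4·361·t^-0.6. Setting 0.4·361·t^-0.6 = 361·t^0.4/(25+t) gives 0.4(25+t) = t, so 0.60·t = 0.4×25.
t* = 0.4×25/0.60 = 16.67 min.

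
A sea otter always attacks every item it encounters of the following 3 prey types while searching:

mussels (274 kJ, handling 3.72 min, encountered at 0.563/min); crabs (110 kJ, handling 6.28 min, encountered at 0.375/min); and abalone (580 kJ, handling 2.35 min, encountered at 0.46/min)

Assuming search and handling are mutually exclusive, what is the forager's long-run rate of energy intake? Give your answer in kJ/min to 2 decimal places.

70.79 kJ/min

R = (0.563×274 + 0.375×110 + 0.46×580) / (1 + 0.563×3.72 + 0.375×6.28 + 0.46×2.35) = 462.3/6.53 = 70.79 kJ/min.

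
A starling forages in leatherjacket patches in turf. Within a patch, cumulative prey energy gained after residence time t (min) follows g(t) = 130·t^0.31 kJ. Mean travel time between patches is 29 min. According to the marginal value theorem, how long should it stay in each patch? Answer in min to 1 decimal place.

Maximise g(t)/(T+t): set derivative to zero → g'(t)(T+t) = g(t).
g'(t) = 0.31·130·t^-0.69. Setting 0.31·130·t^-0.69 = 130·t^0.31/(29+t) gives 0.31(29+t) = t, so 0.69·t = 0.31×29.
t* = 0.31×29/0.69 = 13.03 min.

13.0 min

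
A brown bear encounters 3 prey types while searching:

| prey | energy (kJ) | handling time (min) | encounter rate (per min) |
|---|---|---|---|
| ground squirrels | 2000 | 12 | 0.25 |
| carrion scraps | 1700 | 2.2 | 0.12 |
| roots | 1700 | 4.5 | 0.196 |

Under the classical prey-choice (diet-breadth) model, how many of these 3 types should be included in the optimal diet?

2

Profitabilities (E/h, kJ/min): carrion scraps 773, roots 378, ground squirrels 167. Add prey in this order while the next type's profitability exceeds the intake rate on those already taken.
Rate on top 1: 161.4. roots: 378 > 161.4 → include.
Rate on top 2: 250.3. ground squirrels: 167 < 250.3 → exclude; stop.
Optimal diet: carrion scraps, roots — 2 of 3 types.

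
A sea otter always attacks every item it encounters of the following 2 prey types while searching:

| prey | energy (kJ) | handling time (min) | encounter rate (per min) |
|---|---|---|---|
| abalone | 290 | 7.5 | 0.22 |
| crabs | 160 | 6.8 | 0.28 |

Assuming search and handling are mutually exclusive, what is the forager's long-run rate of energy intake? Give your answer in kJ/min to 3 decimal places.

R = (0.22×290 + 0.28×160) / (1 + 0.22×7.5 + 0.28×6.8) = 108.6/4.554 = 23.85 kJ/min.

23.847 kJ/min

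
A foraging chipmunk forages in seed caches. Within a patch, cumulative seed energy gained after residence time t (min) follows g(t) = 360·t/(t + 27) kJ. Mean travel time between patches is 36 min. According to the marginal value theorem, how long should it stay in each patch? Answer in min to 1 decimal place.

31.2 min

By the marginal value theorem, leave when the instantaneous gain rate g'(t) equals the habitat-wide average g(t)/(T + t).
g'(t) = 360·27/(t + 27)². Setting 360·27/(t+27)² = 360t/[(t+27)(36+t)] gives 27(36+t) = t(t+27), so t² = 27×36 = 972.
t* = √972 = 31.18 min.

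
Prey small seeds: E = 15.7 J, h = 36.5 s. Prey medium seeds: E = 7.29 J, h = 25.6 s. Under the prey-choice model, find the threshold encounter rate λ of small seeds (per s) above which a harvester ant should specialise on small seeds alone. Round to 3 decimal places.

0.054 per s

At the threshold, the rate on small seeds alone equals the profitability of medium seeds: λ·15.7/(1 + λ·36.5) = 7.29/25.6 = 0.2848.
Rearranging, λ(15.7 − 0.2848×36.5) = 0.2848, so λ = 0.2848/5.306 = 0.05367 per s.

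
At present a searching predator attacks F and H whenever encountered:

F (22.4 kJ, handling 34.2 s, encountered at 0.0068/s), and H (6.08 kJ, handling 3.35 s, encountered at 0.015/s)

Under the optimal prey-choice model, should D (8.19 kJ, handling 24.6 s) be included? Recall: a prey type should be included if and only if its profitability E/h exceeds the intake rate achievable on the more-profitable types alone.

Yes

On F and H alone, R = ΣλE/(1+Σλh) = 0.2435/1.283 = 0.1898 kJ/s.
Profitability of D: 8.19/24.6 = 0.3329 kJ/s.
0.3329 > 0.1898, so adding D raises the average — include it.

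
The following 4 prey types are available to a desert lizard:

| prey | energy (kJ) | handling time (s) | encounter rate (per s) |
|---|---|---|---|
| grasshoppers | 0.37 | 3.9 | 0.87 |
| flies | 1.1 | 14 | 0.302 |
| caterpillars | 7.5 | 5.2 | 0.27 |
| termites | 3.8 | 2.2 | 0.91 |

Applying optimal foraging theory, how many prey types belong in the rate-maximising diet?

2

E/h in descending order: termites 1.73, caterpillars 1.44, grasshoppers 0.0949, flies 0.0786 kJ/s. The optimal diet is the largest prefix of this list for which every included type satisfies E_i/h_i > R on the types above it.
Rate on top 1: 1.152. caterpillars: 1.44 > 1.152 → include.
Rate on top 2: 1.244. grasshoppers: 0.0949 < 1.244 → exclude; stop.
Optimal diet: termites, caterpillars — 2 of 4 types.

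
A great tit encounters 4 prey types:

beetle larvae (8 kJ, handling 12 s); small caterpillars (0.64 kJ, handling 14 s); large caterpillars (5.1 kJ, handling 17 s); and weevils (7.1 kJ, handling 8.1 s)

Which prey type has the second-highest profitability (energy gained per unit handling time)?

beetle larvae

In descending order of E/h:
weevils: 7.1/8.1 = 0.877 kJ/s
beetle larvae: 8/12 = 0.667 kJ/s
large caterpillars: 5.1/17 = 0.3 kJ/s
small caterpillars: 0.64/14 = 0.0457 kJ/s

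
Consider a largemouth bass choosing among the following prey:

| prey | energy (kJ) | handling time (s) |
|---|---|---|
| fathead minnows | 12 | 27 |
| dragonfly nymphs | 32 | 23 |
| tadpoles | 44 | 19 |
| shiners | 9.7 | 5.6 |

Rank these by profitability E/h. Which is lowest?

fathead minnows

In descending order of E/h:
tadpoles: 44/19 = 2.32 kJ/s
shiners: 9.7/5.6 = 1.73 kJ/s
dragonfly nymphs: 32/23 = 1.39 kJ/s
fathead minnows: 12/27 = 0.444 kJ/s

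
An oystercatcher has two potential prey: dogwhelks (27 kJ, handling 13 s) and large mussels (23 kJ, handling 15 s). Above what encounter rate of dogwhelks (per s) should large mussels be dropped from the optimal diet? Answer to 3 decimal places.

The zero-one rule: include large mussels iff E₂/h₂ > λE₁/(1+λh₁). Equality gives the switch point.
λE₁h₂ = E₂ + λE₂h₁ ⇒ λ = E₂/(E₁h₂ − E₂h₁) = 23/(405 − 299) = 0.217 per s.

0.217 per s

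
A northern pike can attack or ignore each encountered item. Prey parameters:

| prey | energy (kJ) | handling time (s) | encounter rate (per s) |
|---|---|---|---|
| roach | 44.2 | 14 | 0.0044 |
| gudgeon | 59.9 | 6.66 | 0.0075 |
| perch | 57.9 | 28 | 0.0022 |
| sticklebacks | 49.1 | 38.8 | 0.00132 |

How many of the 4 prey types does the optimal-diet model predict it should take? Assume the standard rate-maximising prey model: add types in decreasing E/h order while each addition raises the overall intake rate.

4

Profitabilities (E/h, kJ/s): gudgeon 8.99, roach 3.16, perch 2.07, sticklebacks 1.27. Add prey in this order while the next type's profitability exceeds the intake rate on those already taken.
Rate on top 1: 0.4279. roach: 3.16 > 0.4279 → include.
Rate on top 2: 0.5791. perch: 2.07 > 0.5791 → include.
Rate on top 3: 0.6573. sticklebacks: 1.27 > 0.6573 → include.
Optimal diet: gudgeon, roach, perch, sticklebacks — 4 of 4 types.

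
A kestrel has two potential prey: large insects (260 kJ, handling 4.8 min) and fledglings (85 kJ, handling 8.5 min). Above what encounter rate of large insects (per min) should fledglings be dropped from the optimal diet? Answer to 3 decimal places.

The zero-one rule: include fledglings iff E₂/h₂ > λE₁/(1+λh₁). Equality gives the switch point.
λE₁h₂ = E₂ + λE₂h₁ ⇒ λ = E₂/(E₁h₂ − E₂h₁) = 85/(2210 − 408) = 0.04717 per min.

0.047 per min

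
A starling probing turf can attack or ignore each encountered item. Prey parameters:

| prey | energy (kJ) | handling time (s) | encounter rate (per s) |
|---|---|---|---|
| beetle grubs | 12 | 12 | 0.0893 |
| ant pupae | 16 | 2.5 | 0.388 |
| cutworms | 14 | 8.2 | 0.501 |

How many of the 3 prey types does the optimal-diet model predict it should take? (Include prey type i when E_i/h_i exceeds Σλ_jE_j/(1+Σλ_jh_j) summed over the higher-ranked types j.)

1

E/h in descending order: ant pupae 6.4, cutworms 1.71, beetle grubs 1 kJ/s. The optimal diet is the largest prefix of this list for which every included type satisfies E_i/h_i > R on the types above it.
Rate on top 1: 3.151. cutworms: 1.71 < 3.151 → exclude; stop.
Optimal diet: ant pupae — 1 of 3 types.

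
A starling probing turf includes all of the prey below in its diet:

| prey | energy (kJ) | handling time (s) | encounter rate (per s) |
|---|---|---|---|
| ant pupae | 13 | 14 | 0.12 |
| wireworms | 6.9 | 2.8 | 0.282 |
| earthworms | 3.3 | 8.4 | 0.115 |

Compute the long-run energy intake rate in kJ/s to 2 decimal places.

0.88 kJ/s

R = Σλ_iE_i / (1 + Σλ_ih_i)
Numerator: 0.12×13 + 0.282×6.9 + 0.115×3.3 = 3.885
Denominator: 1 + 0.12×14 + 0.282×2.8 + 0.115×8.4 = 4.436
R = 3.885/4.436 = 0.8759 kJ/s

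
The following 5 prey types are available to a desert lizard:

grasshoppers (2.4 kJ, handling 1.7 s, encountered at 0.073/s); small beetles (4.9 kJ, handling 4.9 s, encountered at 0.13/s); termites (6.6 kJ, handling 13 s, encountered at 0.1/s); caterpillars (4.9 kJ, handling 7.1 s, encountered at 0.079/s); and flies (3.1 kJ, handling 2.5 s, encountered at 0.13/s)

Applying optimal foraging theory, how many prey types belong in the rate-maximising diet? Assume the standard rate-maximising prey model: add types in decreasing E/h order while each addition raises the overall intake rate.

Profitabilities (E/h, kJ/s): grasshoppers 1.41, flies 1.24, small beetles 1, caterpillars 0.69, termites 0.508. Add prey in this order while the next type's profitability exceeds the intake rate on those already taken.
Rate on top 1: 0.1559. flies: 1.24 > 0.1559 → include.
Rate on top 2: 0.399. small beetles: 1 > 0.399 → include.
Rate on top 3: 0.5825. caterpillars: 0.69 > 0.5825 → include.
Rate on top 4: 0.6053. termites: 0.508 < 0.6053 → exclude; stop.
Optimal diet: grasshoppers, flies, small beetles, caterpillars — 4 of 5 types.

4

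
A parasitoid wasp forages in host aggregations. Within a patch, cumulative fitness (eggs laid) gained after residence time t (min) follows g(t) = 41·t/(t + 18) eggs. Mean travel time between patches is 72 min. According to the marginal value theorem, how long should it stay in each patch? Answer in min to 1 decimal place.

Maximise g(t)/(T+t): set derivative to zero → g'(t)(T+t) = g(t).
g'(t) = 41·18/(t + 18)². Setting 41·18/(t+18)² = 41t/[(t+18)(72+t)] gives 18(72+t) = t(t+18), so t² = 18×72 = 1296.
t* = √1296 = 36 min.

36.0 min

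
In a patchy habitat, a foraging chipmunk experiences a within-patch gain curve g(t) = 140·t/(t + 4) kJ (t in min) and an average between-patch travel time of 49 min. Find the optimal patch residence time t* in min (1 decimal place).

14.0 min

Optimal t* satisfies g'(t*) = g(t*)/(T + t*).
g'(t) = 140·4/(t + 4)². Setting 140·4/(t+4)² = 140t/[(t+4)(49+t)] gives 4(49+t) = t(t+4), so t² = 4×49 = 196.
t* = √196 = 14 min.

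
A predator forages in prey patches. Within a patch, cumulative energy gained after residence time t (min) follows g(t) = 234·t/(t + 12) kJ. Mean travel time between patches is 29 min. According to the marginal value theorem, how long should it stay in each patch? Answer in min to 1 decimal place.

By the marginal value theorem, leave when the instantaneous gain rate g'(t) equals the habitat-wide average g(t)/(T + t).
g'(t) = 234·12/(t + 12)². Setting 234·12/(t+12)² = 234t/[(t+12)(29+t)] gives 12(29+t) = t(t+12), so t² = 12×29 = 348.
t* = √348 = 18.65 min.

18.7 min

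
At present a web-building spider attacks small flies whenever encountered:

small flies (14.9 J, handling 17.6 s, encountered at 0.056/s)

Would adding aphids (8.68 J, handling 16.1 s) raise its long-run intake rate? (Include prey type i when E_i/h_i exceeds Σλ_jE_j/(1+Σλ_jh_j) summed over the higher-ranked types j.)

Current rate: (0.056×14.9)/(1 + 0.056×17.6) = 0.4202 J/s.
Profitability of aphids: 8.68/16.1 = 0.5391 J/s.
0.5391 > 0.4202, so adding aphids raises the average — include it.

Yes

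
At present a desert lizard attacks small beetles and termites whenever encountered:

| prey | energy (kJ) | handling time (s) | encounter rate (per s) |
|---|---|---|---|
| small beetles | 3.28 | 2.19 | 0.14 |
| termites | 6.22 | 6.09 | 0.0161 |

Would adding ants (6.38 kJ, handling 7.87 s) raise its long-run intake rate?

Yes

Current rate: (0.14×3.28 + 0.0161×6.22)/(1 + 0.14×2.19 + 0.0161×6.09) = 0.3982 kJ/s.
Profitability of ants: 6.38/7.87 = 0.8107 kJ/s.
0.8107 > 0.3982, so adding ants raises the average — include it.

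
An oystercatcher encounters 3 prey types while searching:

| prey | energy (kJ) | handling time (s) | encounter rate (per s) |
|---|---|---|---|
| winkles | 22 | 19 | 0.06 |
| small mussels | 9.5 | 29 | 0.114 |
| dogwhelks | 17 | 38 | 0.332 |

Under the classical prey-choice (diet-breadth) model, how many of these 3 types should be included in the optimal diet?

E/h in descending order: winkles 1.16, dogwhelks 0.447, small mussels 0.328 kJ/s. The optimal diet is the largest prefix of this list for which every included type satisfies E_i/h_i > R on the types above it.
Rate on top 1: 0.6168. dogwhelks: 0.447 < 0.6168 → exclude; stop.
Optimal diet: winkles — 1 of 3 types.

1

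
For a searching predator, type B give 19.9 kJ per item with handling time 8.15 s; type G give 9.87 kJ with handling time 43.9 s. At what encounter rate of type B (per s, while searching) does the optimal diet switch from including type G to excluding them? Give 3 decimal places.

The zero-one rule: include type G iff E₂/h₂ > λE₁/(1+λh₁). Equality gives the switch point.
λE₁h₂ = E₂ + λE₂h₁ ⇒ λ = E₂/(E₁h₂ − E₂h₁) = 9.87/(873.6 − 80.44) = 0.01244 per s.

0.012 per s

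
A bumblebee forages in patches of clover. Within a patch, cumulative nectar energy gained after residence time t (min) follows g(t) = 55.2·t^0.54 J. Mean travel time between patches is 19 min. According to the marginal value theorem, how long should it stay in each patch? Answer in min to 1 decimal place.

By the marginal value theorem, leave when the instantaneous gain rate g'(t) equals the habitat-wide average g(t)/(T + t).
g'(t) = 0.54·55.2·t^-0.46. Setting 0.54·55.2·t^-0.46 = 55.2·t^0.54/(19+t) gives 0.54(19+t) = t, so 0.46·t = 0.54×19.
t* = 0.54×19/0.46 = 22.3 min.

22.3 min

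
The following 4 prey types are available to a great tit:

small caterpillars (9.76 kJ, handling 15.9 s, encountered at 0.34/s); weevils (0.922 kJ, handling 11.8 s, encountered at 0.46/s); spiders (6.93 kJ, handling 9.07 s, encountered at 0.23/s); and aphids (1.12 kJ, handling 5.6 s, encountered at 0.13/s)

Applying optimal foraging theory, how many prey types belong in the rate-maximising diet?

E/h in descending order: spiders 0.764, small caterpillars 0.614, aphids 0.2, weevils 0.0781 kJ/s. The optimal diet is the largest prefix of this list for which every included type satisfies E_i/h_i > R on the types above it.
Rate on top 1: 0.5165. small caterpillars: 0.614 > 0.5165 → include.
Rate on top 2: 0.5785. aphids: 0.2 < 0.5785 → exclude; stop.
Optimal diet: spiders, small caterpillars — 2 of 4 types.

2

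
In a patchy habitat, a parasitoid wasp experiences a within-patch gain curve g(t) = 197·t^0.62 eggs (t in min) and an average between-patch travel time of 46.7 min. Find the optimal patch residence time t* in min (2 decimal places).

76.19 min

Optimal t* satisfies g'(t*) = g(t*)/(T + t*).
g'(t) = 0.62·197·t^-0.38. Setting 0.62·197·t^-0.38 = 197·t^0.62/(46.7+t) gives 0.62(46.7+t) = t, so 0.38·t = 0.62×46.7.
t* = 0.62×46.7/0.38 = 76.19 min.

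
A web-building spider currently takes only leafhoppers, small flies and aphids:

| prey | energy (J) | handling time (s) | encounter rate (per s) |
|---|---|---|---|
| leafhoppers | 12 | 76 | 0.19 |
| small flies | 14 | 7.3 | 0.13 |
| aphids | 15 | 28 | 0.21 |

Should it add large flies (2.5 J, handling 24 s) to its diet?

Current rate: (0.19×12 + 0.13×14 + 0.21×15)/(1 + 0.19×76 + 0.13×7.3 + 0.21×28) = 0.3256 J/s.
Profitability of large flies: 2.5/24 = 0.1042 J/s.
0.1042 < 0.3256, so adding large flies would lower the average — exclude it.

No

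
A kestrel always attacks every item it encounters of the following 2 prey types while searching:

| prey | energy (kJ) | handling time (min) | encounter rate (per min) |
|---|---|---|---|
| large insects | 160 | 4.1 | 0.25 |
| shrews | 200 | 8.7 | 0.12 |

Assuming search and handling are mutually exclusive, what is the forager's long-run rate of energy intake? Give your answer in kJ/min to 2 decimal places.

20.85 kJ/min

Energy encountered per unit search time: 0.25×160 + 0.12×200 = 64 kJ/min.
Handling time per unit search time: 0.25×4.1 + 0.12×8.7 = 2.069.
Rate = 64/(1 + 2.069) = 20.85 kJ/min.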